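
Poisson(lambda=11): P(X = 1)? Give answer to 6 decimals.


P(X=1) = e^(-11) * 11^1 / 1!
≈ 0.00001670170079 * 11 / 1
≈ 0.000184

0.000184


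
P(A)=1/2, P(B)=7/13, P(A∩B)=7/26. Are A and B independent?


P(A)*P(B) = 1/2*7/13 = 7/26
P(A∩B) = 7/26, which equals P(A)P(B), so independent

Yes, A and B are independent


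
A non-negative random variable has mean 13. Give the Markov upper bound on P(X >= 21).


Markov: P(X >= a) <= E[X]/a
P(X >= 21) <= 13/21

13/21


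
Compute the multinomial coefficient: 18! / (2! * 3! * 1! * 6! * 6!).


18! = 6402373705728000
Denominator: 2!=2 * 3!=6 * 1!=1 * 6!=720 * 6!=720
Coefficient = 6402373705728000 / 6220800 = 1029188160

1029188160


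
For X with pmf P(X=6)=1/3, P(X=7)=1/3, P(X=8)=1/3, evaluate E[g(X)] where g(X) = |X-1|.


E[|X-1|] = sum(g(x)*P(x))
= 5*1/3 + 6*1/3 + 7*1/3
= 6

6


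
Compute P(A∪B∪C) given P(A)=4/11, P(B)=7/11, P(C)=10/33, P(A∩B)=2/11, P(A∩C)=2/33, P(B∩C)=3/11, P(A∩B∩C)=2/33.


P(A∪B∪C) = P(A)+P(B)+P(C) - P(AB)-P(AC)-P(BC) + P(ABC)
= 4/11+7/11+10/33 - 2/11-2/33-3/11 + 2/33
= 28/33

28/33


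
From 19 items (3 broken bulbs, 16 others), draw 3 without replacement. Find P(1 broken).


P(X=1) = C(3,1)*C(16,2) / C(19,3)
= 3*120 / 969
= 360/969 = 120/323

120/323


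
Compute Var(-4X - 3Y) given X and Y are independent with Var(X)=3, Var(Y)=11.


Independence => Cov(X,Y)=0
Var(-4X - 3Y) = (-4)^2*Var(X) + (-3)^2*Var(Y)
= 16*3 + 9*11 = 147

147


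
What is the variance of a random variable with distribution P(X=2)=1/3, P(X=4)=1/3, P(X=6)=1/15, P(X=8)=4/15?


E[X] = 68/15, E[X^2] = 392/15
Var(X) = E[X^2] - (E[X])^2 = 392/15 - (68/15)^2 = 1256/225

1256/225


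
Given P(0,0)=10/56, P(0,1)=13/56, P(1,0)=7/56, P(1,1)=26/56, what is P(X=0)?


P(X=0) = P(0,0)+P(0,1) = 10/56 + 13/56 = 23/56

23/56


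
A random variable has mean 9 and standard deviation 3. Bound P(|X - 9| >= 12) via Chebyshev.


k = 12/3 = 4
Chebyshev: P(|X-mu| >= k*sigma) <= 1/k^2 = 1/4^2 = 1/16

1/16


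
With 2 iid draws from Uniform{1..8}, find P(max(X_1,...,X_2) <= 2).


P(max <= 2) = P(all X_i <= 2) = (P(X_1 <= 2))^2
= (2/8)^2 = (1/4)^2 = 1/16

1/16


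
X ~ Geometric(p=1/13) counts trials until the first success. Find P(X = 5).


P(X=5) = (1-p)^4 * p = (12/13)^4 * 1/13
= 20736/28561 * 1/13 = 20736/371293

20736/371293


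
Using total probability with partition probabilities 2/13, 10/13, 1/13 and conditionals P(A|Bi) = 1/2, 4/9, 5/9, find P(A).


P(A) = P(A|B1)P(B1) + P(A|B2)P(B2) + P(A|B3)P(B3)
= 1/2*2/13 + 4/9*10/13 + 5/9*1/13
= 1/13 + 40/117 + 5/117 = 6/13

6/13


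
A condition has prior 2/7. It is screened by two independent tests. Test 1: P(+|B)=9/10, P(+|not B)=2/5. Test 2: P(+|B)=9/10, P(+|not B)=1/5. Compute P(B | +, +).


After test 1: P(+) = 9/10*2/7 + 2/5*5/7 = 19/35
P(B|+) = (9/35)/(19/35) = 9/19
After test 2 (use post1 as new prior): P(+) = 9/10*9/19 + 1/5*10/19 = 101/190
P(B|+,+) = (81/190)/(101/190) = 81/101

81/101


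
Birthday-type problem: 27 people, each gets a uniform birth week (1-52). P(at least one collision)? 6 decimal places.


P(all different) = prod((52-i)/52 for i=0..26) = 0.000242
P(at least one match) = 1 - 0.000242 = 0.999758

0.999758


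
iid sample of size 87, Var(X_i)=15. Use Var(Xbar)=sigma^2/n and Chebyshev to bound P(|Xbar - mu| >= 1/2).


Var(Xbar) = Var(X)/n = 15/87
Chebyshev: P(|Xbar-mu| >= 1/2) <= Var(Xbar)/(1/2)^2 = (5/29)/(1/4) = 20/29

20/29


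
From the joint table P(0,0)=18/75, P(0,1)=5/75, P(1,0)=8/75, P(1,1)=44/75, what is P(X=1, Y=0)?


Read from table: P(X=1, Y=0) = 8/75

8/75


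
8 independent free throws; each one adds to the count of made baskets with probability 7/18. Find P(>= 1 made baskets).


P(at least one) = 1 - P(none)
P(none) = (1 - 7/18)^8 = (11/18)^8 = 214358881/11019960576
P(at least one) = 1 - 214358881/11019960576 = 10805601695/11019960576

10805601695/11019960576


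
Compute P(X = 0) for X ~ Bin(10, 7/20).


P(X=0) = C(10,0) * p^0 * (1-p)^10
= 1 * 1 * 137858491849/10240000000000
= 137858491849/10240000000000

137858491849/10240000000000


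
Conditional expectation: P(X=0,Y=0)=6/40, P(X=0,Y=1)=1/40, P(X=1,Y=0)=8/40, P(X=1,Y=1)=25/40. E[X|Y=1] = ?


P(Y=1) = 26/40
E[X|Y=1] = (0*1 + 1*25)/26 = 25/26

25/26


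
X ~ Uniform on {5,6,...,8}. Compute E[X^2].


E[X^2] = (1/4) * sum(x^2 for x=5..8)
= 174/4 = 87/2

87/2


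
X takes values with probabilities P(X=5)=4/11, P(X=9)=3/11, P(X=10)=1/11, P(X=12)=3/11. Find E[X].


E[X] = sum(x * P(x))
= 5*4/11 + 9*3/11 + 10*1/11 + 12*3/11
= 93/11

93/11


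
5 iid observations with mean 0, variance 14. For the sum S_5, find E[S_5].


E[S_n] = n*E[X_1] = 5*0 = 0

0


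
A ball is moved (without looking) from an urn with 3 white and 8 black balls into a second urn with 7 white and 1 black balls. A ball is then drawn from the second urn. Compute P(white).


P(transfer white) = 3/11; P(transfer black) = 8/11
If white transferred: Urn II has 8 white of 9, so P(white|white moved) = 8/9
If black transferred: Urn II has 7 white of 9, so P(white|black moved) = 7/9
By total probability: P(white) = 3/11*8/9 + 8/11*7/9 = 80/99

80/99


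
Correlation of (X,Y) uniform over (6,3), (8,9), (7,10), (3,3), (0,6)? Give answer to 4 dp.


Cov(X,Y) = 4.0400, Var(X) = 8.5600, Var(Y) = 8.5600
rho = Cov/(sqrt(VarX)*sqrt(VarY)) = 0.4720

0.4720


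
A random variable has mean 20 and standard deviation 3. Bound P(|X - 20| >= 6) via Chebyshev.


k = 6/3 = 2
Chebyshev: P(|X-mu| >= k*sigma) <= 1/k^2 = 1/2^2 = 1/4

1/4


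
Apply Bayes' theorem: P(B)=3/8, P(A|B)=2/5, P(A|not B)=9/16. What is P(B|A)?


P(A) = P(A|B)P(B) + P(A|B')P(B') = 2/5*3/8 + 9/16*5/8 = 321/640
P(B|A) = P(A|B)P(B)/P(A) = (3/20)/(321/640) = 32/107

32/107


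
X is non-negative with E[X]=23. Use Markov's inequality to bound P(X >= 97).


Markov: P(X >= a) <= E[X]/a
P(X >= 97) <= 23/97

23/97


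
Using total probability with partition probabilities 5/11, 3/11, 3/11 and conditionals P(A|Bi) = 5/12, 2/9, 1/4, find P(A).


P(A) = P(A|B1)P(B1) + P(A|B2)P(B2) + P(A|B3)P(B3)
= 5/12*5/11 + 2/9*3/11 + 1/4*3/11
= 25/132 + 2/33 + 3/44 = 7/22

7/22


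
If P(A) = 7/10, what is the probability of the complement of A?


P(A') = 1 - P(A) = 1 - 7/10 = 3/10

3/10


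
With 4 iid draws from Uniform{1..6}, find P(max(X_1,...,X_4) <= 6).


P(max <= 6) = P(all X_i <= 6) = (P(X_1 <= 6))^4
= (6/6)^4 = 1^4 = 1

1


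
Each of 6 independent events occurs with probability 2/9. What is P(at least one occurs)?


P(at least one) = 1 - P(none)
P(none) = (1 - 2/9)^6 = (7/9)^6 = 117649/531441
P(at least one) = 1 - 117649/531441 = 413792/531441

413792/531441


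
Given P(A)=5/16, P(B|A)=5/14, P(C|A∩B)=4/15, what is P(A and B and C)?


P(A∩B∩C) = P(A) * P(B|A) * P(C|A∩B)
= 5/16 * 5/14 * 4/15
= 25/224 * 4/15 = 5/168

5/168


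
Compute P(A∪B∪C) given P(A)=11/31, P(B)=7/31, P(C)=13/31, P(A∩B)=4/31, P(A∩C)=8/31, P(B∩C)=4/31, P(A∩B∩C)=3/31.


P(A∪B∪C) = P(A)+P(B)+P(C) - P(AB)-P(AC)-P(BC) + P(ABC)
= 11/31+7/31+13/31 - 4/31-8/31-4/31 + 3/31
= 18/31

18/31


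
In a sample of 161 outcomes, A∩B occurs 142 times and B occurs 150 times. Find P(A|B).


P(A|B) = P(A∩B)/P(B) = (142/161)/(150/161) = 142/150 = 71/75

71/75


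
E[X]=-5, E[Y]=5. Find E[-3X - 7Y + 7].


E[-3X - 7Y + 7] = -3*E[X] - 7*E[Y] + 7
= (-3)*(-5) + (-7)*(5) + (7)
= 15 - 35 + 7 = -13

-13


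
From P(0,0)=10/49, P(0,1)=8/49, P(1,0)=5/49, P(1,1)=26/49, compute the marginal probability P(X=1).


P(X=1) = P(1,0)+P(1,1) = 5/49 + 26/49 = 31/49

31/49


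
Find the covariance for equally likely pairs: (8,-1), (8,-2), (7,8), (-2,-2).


E[X]=21/4, E[Y]=3/4, E[XY]=9
Cov(X,Y) = E[XY] - E[X]E[Y] = 9 - 21/4*3/4 = 81/16

81/16


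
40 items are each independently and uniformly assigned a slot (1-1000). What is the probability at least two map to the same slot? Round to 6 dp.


P(all different) = prod((1000-i)/1000 for i=0..39) = 0.453628
P(at least one match) = 1 - 0.453628 = 0.546372

0.546372


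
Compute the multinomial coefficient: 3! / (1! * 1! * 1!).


3! = 6
Denominator: 1!=1 * 1!=1 * 1!=1
Coefficient = 6 / 1 = 6

6


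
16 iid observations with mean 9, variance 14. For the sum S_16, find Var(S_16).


By independence, Var(S_n) = n*Var(X_1) = 16*14 = 224

224


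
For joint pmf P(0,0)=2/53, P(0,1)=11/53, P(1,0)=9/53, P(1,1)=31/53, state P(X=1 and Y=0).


Read from table: P(X=1, Y=0) = 9/53

9/53


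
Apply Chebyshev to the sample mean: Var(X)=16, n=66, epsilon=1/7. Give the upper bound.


Var(Xbar) = Var(X)/n = 16/66
Chebyshev: P(|Xbar-mu| >= 1/7) <= Var(Xbar)/(1/7)^2 = (8/33)/(1/49) = 392/33
Bound exceeds 1, so trivial bound: 1

1


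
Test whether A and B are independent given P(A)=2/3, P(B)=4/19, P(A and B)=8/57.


P(A)*P(B) = 2/3*4/19 = 8/57
P(A∩B) = 8/57, which equals P(A)P(B), so independent

Yes, A and B are independent


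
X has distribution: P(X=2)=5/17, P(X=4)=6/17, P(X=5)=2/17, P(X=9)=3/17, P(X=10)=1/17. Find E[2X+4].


E[2X+4] = sum(g(x)*P(x))
= 8*5/17 + 12*6/17 + 14*2/17 + 22*3/17 + 24*1/17
= 230/17

230/17


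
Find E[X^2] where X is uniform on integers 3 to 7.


E[X^2] = (1/5) * sum(x^2 for x=3..7)
= 135/5 = 27

27


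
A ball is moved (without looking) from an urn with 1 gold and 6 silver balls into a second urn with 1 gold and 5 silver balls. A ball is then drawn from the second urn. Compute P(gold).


P(transfer gold) = 1/7; P(transfer silver) = 6/7
If gold transferred: Urn II has 2 gold of 7, so P(gold|gold moved) = 2/7
If silver transferred: Urn II has 1 gold of 7, so P(gold|silver moved) = 1/7
By total probability: P(gold) = 1/7*2/7 + 6/7*1/7 = 8/49

8/49


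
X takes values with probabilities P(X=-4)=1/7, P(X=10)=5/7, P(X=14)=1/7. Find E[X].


E[X] = sum(x * P(x))
= -4*1/7 + 10*5/7 + 14*1/7
= 60/7

60/7


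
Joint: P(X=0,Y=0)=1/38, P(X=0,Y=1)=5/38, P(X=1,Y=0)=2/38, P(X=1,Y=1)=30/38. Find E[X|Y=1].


P(Y=1) = 35/38
E[X|Y=1] = (0*5 + 1*30)/35 = 30/35 = 6/7

6/7


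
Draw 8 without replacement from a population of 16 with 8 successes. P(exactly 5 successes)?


P(X=5) = C(8,5)*C(8,3) / C(16,8)
= 56*56 / 12870
= 3136/12870 = 1568/6435

1568/6435


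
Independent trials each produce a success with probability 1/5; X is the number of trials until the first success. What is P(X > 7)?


P(X > 7) = P(first 7 trials all fail) = (1-p)^7 = (4/5)^7 = 16384/78125

16384/78125


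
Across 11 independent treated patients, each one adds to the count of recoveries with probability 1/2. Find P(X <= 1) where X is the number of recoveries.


P(X<=1) = P(X=0) + P(X=1)
= 1/2048 + 11/2048
= 3/512

3/512


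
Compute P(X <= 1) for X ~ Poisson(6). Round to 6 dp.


P(X<=1) = e^(-6)*6^0/0! + e^(-6)*6^1/1!
≈ 0.0024787522 + 0.0148725131
= 0.0173512653
≈ 0.017351

0.017351


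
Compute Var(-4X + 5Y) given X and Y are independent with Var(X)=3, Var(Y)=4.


Independence => Cov(X,Y)=0
Var(-4X + 5Y) = (-4)^2*Var(X) + 5^2*Var(Y)
= 16*3 + 25*4 = 148

148


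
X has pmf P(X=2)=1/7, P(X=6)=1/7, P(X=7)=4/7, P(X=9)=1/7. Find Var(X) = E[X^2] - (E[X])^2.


E[X] = 45/7, E[X^2] = 317/7
Var(X) = E[X^2] - (E[X])^2 = 317/7 - (45/7)^2 = 194/49

194/49


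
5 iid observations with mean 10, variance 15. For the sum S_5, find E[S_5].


E[S_n] = n*E[X_1] = 5*10 = 50

50


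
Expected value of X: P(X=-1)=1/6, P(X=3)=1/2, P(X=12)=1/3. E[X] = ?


E[X] = sum(x * P(x))
= -1*1/6 + 3*1/2 + 12*1/3
= 16/3

16/3


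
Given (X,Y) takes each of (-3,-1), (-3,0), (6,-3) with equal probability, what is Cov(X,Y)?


E[X]=0, E[Y]=-4/3, E[XY]=-5
Cov(X,Y) = E[XY] - E[X]E[Y] = -5 - 0*-4/3 = -5

-5


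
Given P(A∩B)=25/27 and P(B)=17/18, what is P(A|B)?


P(A|B) = P(A∩B)/P(B) = (100/108)/(102/108) = 100/102 = 50/51

50/51


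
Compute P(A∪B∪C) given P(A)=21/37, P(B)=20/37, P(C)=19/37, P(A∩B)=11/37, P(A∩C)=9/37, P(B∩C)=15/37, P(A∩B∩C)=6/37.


P(A∪B∪C) = P(A)+P(B)+P(C) - P(AB)-P(AC)-P(BC) + P(ABC)
= 21/37+20/37+19/37 - 11/37-9/37-15/37 + 6/37
= 31/37

31/37


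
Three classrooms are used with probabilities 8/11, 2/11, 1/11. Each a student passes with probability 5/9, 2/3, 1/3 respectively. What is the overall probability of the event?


P(A) = P(A|B1)P(B1) + P(A|B2)P(B2) + P(A|B3)P(B3)
= 5/9*8/11 + 2/3*2/11 + 1/3*1/11
= 40/99 + 4/33 + 1/33 = 5/9

5/9


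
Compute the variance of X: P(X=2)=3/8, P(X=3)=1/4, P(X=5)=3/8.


E[X] = 27/8, E[X^2] = 105/8
Var(X) = E[X^2] - (E[X])^2 = 105/8 - (27/8)^2 = 111/64

111/64


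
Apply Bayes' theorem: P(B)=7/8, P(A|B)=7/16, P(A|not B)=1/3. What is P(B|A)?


P(A) = P(A|B)P(B) + P(A|B')P(B') = 7/16*7/8 + 1/3*1/8 = 163/384
P(B|A) = P(A|B)P(B)/P(A) = (49/128)/(163/384) = 147/163

147/163


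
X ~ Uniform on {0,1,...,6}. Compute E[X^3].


E[X^3] = (1/7) * sum(x^3 for x=0..6)
= 441/7 = 63

63


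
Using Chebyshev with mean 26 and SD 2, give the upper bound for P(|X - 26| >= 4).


k = 4/2 = 2
Chebyshev: P(|X-mu| >= k*sigma) <= 1/k^2 = 1/2^2 = 1/4

1/4


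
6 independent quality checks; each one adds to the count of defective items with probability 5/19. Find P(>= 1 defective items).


P(at least one) = 1 - P(none)
P(none) = (1 - 5/19)^6 = (14/19)^6 = 7529536/47045881
P(at least one) = 1 - 7529536/47045881 = 39516345/47045881

39516345/47045881


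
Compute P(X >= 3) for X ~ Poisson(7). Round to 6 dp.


P(X>=3) = 1 - P(X<=2) = 1 - (e^(-7)*7^0/0! + e^(-7)*7^1/1! + e^(-7)*7^2/2!)
≈ 1 - (0.0009118820 + 0.0063831738 + 0.0223411082)
= 1 - 0.0296361640 = 0.9703638360
≈ 0.970364

0.970364


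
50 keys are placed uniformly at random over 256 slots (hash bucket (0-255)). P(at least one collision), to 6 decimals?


P(all different) = prod((256-i)/256 for i=0..49) = 0.005932
P(at least one match) = 1 - 0.005932 = 0.994068

0.994068


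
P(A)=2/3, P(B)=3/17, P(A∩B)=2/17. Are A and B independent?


P(A)*P(B) = 2/3*3/17 = 2/17
P(A∩B) = 2/17, which equals P(A)P(B), so independent

Yes, A and B are independent


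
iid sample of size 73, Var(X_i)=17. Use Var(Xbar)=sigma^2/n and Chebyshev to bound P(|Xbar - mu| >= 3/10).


Var(Xbar) = Var(X)/n = 17/73
Chebyshev: P(|Xbar-mu| >= 3/10) <= Var(Xbar)/(3/10)^2 = (17/73)/(9/100) = 1700/657
Bound exceeds 1, so trivial bound: 1

1


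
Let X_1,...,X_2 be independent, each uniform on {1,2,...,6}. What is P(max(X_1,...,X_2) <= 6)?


P(max <= 6) = P(all X_i <= 6) = (P(X_1 <= 6))^2
= (6/6)^2 = 1^2 = 1

1


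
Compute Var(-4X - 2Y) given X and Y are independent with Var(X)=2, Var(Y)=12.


Independence => Cov(X,Y)=0
Var(-4X - 2Y) = (-4)^2*Var(X) + (-2)^2*Var(Y)
= 16*2 + 4*12 = 80

80


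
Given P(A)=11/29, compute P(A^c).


P(A') = 1 - P(A) = 1 - 11/29 = 18/29

18/29


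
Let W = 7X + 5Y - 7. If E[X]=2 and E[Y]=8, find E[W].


E[7X + 5Y - 7] = 7*E[X] + 5*E[Y] - 7
= (7)*(2) + (5)*(8) + (-7)
= 14 + 40 - 7 = 47

47


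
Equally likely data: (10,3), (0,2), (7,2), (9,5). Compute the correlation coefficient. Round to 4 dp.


Cov(X,Y) = 2.7500, Var(X) = 15.2500, Var(Y) = 1.5000
rho = Cov/(sqrt(VarX)*sqrt(VarY)) = 0.5750

0.5750


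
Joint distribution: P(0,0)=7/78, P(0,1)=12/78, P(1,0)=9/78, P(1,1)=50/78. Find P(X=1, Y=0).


Read from table: P(X=1, Y=0) = 9/78 = 3/26

3/26


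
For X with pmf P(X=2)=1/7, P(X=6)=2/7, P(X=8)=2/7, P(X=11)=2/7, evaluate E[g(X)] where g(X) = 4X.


E[4X] = sum(g(x)*P(x))
= 8*1/7 + 24*2/7 + 32*2/7 + 44*2/7
= 208/7

208/7


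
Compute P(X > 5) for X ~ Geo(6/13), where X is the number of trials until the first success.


P(X > 5) = P(first 5 trials all fail) = (1-p)^5 = (7/13)^5 = 16807/371293

16807/371293


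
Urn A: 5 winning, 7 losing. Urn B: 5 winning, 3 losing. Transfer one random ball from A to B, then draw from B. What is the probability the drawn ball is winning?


P(transfer winning) = 5/12; P(transfer losing) = 7/12
If winning transferred: Urn II has 6 winning of 9, so P(winning|winning moved) = 2/3
If losing transferred: Urn II has 5 winning of 9, so P(winning|losing moved) = 5/9
By total probability: P(winning) = 5/12*2/3 + 7/12*5/9 = 65/108

65/108


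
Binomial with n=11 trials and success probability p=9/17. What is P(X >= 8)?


P(X>=8) = P(X=8) + P(X=9) + P(X=10) + P(X=11)
= 3636586990080/34271896307633 + 1363720121280/34271896307633 + 306837027288/34271896307633 + 31381059609/34271896307633
= 5338525198257/34271896307633

5338525198257/34271896307633


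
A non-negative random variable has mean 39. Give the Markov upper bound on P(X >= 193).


Markov: P(X >= a) <= E[X]/a
P(X >= 193) <= 39/193

39/193


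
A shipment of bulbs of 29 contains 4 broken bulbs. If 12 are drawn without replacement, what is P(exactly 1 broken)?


P(X=1) = C(4,1)*C(25,11) / C(29,12)
= 4*4457400 / 51895935
= 17829600/51895935 = 2720/7917

2720/7917


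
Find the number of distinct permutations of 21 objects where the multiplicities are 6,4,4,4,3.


21! = 51090942171709440000
Denominator: 6!=720 * 4!=24 * 4!=24 * 4!=24 * 3!=6
Coefficient = 51090942171709440000 / 59719680 = 855512658000

855512658000


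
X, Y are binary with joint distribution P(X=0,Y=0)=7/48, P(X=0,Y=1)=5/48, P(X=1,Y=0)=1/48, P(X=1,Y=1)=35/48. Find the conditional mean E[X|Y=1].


P(Y=1) = 40/48
E[X|Y=1] = (0*5 + 1*35)/40 = 35/40 = 7/8

7/8


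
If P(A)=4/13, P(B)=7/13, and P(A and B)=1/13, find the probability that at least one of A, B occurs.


P(A∪B) = P(A) + P(B) - P(A∩B)
= 4/13 + 7/13 - 1/13 = 10/13

10/13


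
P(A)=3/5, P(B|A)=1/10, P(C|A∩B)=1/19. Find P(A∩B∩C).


P(A∩B∩C) = P(A) * P(B|A) * P(C|A∩B)
= 3/5 * 1/10 * 1/19
= 3/50 * 1/19 = 3/950

3/950


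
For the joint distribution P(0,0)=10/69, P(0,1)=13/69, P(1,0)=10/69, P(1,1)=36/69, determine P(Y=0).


P(Y=0) = P(0,0)+P(1,0) = 10/69 + 10/69 = 20/69

20/69


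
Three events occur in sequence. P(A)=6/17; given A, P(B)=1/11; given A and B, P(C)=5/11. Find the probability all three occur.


P(A∩B∩C) = P(A) * P(B|A) * P(C|A∩B)
= 6/17 * 1/11 * 5/11
= 6/187 * 5/11 = 30/2057

30/2057


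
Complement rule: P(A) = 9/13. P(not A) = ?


P(A') = 1 - P(A) = 1 - 9/13 = 4/13

4/13


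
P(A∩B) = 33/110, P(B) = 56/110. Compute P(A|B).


P(A|B) = P(A∩B)/P(B) = (33/110)/(56/110) = 33/56

33/56


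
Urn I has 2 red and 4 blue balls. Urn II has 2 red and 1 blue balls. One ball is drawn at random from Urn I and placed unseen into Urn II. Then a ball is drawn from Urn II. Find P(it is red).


P(transfer red) = 2/6 = 1/3; P(transfer blue) = 2/3
If red transferred: Urn II has 3 red of 4, so P(red|red moved) = 3/4
If blue transferred: Urn II has 2 red of 4, so P(red|blue moved) = 1/2
By total probability: P(red) = 1/3*3/4 + 2/3*1/2 = 7/12

7/12


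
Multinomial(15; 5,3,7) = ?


15! = 1307674368000
Denominator: 5!=120 * 3!=6 * 7!=5040
Coefficient = 1307674368000 / 3628800 = 360360

360360


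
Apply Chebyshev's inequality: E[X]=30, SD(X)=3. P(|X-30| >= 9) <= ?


k = 9/3 = 3
Chebyshev: P(|X-mu| >= k*sigma) <= 1/k^2 = 1/3^2 = 1/9

1/9


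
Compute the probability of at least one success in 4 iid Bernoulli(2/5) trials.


P(at least one) = 1 - P(none)
P(none) = (1 - 2/5)^4 = (3/5)^4 = 81/625
P(at least one) = 1 - 81/625 = 544/625

544/625


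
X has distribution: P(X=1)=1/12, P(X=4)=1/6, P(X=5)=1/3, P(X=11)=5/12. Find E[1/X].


E[1/X] = sum(g(x)*P(x))
= 1*1/12 + 1/4*1/6 + 1/5*1/3 + 1/11*5/12
= 101/440

101/440


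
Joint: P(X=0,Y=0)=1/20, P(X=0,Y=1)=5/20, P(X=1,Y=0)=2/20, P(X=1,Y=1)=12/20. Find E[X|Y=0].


P(Y=0) = 3/20
E[X|Y=0] = (0*1 + 1*2)/3 = 2/3

2/3


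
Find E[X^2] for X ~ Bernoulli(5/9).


For Bernoulli: X in {0,1}
E[X^2] = 0^2*(1-5/9) + 1^2*5/9 = 5/9

5/9


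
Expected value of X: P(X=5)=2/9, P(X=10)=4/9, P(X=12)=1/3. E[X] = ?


E[X] = sum(x * P(x))
= 5*2/9 + 10*4/9 + 12*1/3
= 86/9

86/9


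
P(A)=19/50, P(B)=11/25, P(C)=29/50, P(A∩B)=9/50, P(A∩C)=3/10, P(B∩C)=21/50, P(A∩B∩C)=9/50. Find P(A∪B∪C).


P(A∪B∪C) = P(A)+P(B)+P(C) - P(AB)-P(AC)-P(BC) + P(ABC)
= 19/50+11/25+29/50 - 9/50-3/10-21/50 + 9/50
= 17/25

17/25


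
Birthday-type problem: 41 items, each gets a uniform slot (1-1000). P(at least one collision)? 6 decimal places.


P(all different) = prod((1000-i)/1000 for i=0..40) = 0.435483
P(at least one match) = 1 - 0.435483 = 0.564517

0.564517


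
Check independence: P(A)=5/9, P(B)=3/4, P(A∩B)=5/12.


P(A)*P(B) = 5/9*3/4 = 5/12
P(A∩B) = 5/12, which equals P(A)P(B), so independent

Yes, A and B are independent


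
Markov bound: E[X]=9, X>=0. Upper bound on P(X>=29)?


Markov: P(X >= a) <= E[X]/a
P(X >= 29) <= 9/29

9/29


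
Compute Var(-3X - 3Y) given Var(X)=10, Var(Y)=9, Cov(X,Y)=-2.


Var(-3X - 3Y) = (-3)^2*Var(X) + (-3)^2*Var(Y) + 2*(-3)*(-3)*Cov(X,Y)
= 9*10 + 9*9 + 18*(-2)
= 90 + 81 - 36 = 135

135


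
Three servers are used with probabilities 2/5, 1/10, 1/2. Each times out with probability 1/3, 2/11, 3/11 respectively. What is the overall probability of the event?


P(A) = P(A|B1)P(B1) + P(A|B2)P(B2) + P(A|B3)P(B3)
= 1/3*2/5 + 2/11*1/10 + 3/11*1/2
= 2/15 + 1/55 + 3/22 = 19/66

19/66


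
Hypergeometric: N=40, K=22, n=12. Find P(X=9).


P(X=9) = C(22,9)*C(18,3) / C(40,12)
= 497420*816 / 5586853480
= 405894720/5586853480 = 31416/432419

31416/432419


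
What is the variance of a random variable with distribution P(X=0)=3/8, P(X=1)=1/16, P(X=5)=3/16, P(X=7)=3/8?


E[X] = 29/8, E[X^2] = 185/8
Var(X) = E[X^2] - (E[X])^2 = 185/8 - (29/8)^2 = 639/64

639/64


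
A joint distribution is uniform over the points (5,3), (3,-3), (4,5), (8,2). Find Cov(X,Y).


E[X]=5, E[Y]=7/4, E[XY]=21/2
Cov(X,Y) = E[XY] - E[X]E[Y] = 21/2 - 5*7/4 = 7/4

7/4


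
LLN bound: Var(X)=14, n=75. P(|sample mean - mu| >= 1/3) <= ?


Var(Xbar) = Var(X)/n = 14/75
Chebyshev: P(|Xbar-mu| >= 1/3) <= Var(Xbar)/(1/3)^2 = (14/75)/(1/9) = 42/25
Bound exceeds 1, so trivial bound: 1

1


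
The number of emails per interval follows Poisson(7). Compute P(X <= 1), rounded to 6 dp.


P(X<=1) = e^(-7)*7^0/0! + e^(-7)*7^1/1!
≈ 0.0009118820 + 0.0063831738
= 0.0072950558
≈ 0.007295

0.007295


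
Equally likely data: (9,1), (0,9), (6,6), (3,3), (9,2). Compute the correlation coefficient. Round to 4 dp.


Cov(X,Y) = -8.2800, Var(X) = 12.2400, Var(Y) = 8.5600
rho = Cov/(sqrt(VarX)*sqrt(VarY)) = -0.8089

-0.8089


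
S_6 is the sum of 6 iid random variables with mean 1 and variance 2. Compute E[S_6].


E[S_n] = n*E[X_1] = 6*1 = 6

6


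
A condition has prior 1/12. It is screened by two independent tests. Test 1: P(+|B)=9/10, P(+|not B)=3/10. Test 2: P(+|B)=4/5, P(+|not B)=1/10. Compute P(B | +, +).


After test 1: P(+) = 9/10*1/12 + 3/10*11/12 = 7/20
P(B|+) = (3/40)/(7/20) = 3/14
After test 2 (use post1 as new prior): P(+) = 4/5*3/14 + 1/10*11/14 = 1/4
P(B|+,+) = (6/35)/(1/4) = 24/35

24/35


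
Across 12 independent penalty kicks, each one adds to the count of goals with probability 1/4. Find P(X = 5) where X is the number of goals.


P(X=5) = C(12,5) * p^5 * (1-p)^7
= 792 * 1/1024 * 2187/16384
= 216513/2097152

216513/2097152


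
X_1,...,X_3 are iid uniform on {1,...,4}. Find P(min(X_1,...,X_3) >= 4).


P(min >= 4) = P(all X_i >= 4) = (P(X_1 >= 4))^3
= (1/4)^3 = 1/64

1/64


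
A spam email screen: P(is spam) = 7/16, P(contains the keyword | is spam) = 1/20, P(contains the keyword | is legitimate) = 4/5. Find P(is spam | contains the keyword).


P(A) = P(A|B)P(B) + P(A|B')P(B') = 1/20*7/16 + 4/5*9/16 = 151/320
P(B|A) = P(A|B)P(B)/P(A) = (7/320)/(151/320) = 7/151

7/151


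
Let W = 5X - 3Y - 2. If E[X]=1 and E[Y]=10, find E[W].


E[5X - 3Y - 2] = 5*E[X] - 3*E[Y] - 2
= (5)*(1) + (-3)*(10) + (-2)
= 5 - 30 - 2 = -27

-27


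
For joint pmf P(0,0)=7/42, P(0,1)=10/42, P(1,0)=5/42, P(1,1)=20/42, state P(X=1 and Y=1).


Read from table: P(X=1, Y=1) = 20/42 = 10/21

10/21


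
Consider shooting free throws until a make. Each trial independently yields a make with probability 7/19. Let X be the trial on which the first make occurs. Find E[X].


For geometric (trials until first success), E[X] = 1/p = 1/(7/19) = 19/7

19/7


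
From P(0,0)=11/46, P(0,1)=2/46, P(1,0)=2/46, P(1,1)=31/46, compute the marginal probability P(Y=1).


P(Y=1) = P(0,1)+P(1,1) = 2/46 + 31/46 = 33/46

33/46


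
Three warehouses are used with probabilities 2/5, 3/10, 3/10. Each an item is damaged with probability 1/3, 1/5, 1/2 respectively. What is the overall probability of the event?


P(A) = P(A|B1)P(B1) + P(A|B2)P(B2) + P(A|B3)P(B3)
= 1/3*2/5 + 1/5*3/10 + 1/2*3/10
= 2/15 + 3/50 + 3/20 = 103/300

103/300


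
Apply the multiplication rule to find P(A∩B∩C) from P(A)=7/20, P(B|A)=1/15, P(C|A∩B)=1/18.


P(A∩B∩C) = P(A) * P(B|A) * P(C|A∩B)
= 7/20 * 1/15 * 1/18
= 7/300 * 1/18 = 7/5400

7/5400


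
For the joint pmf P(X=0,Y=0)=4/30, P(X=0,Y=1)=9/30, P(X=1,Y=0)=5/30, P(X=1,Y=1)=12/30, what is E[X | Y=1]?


P(Y=1) = 21/30
E[X|Y=1] = (0*9 + 1*12)/21 = 12/21 = 4/7

4/7


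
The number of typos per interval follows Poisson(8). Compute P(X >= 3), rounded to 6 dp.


P(X>=3) = 1 - P(X<=2) = 1 - (e^(-8)*8^0/0! + e^(-8)*8^1/1! + e^(-8)*8^2/2!)
≈ 1 - (0.0003354626 + 0.0026837010 + 0.0107348041)
= 1 - 0.0137539677 = 0.9862460323
≈ 0.986246

0.986246


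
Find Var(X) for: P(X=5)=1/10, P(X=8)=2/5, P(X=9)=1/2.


E[X] = 41/5, E[X^2] = 343/5
Var(X) = E[X^2] - (E[X])^2 = 343/5 - (41/5)^2 = 34/25

34/25


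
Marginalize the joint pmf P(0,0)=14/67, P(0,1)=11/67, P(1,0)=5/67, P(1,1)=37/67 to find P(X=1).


P(X=1) = P(1,0)+P(1,1) = 5/67 + 37/67 = 42/67

42/67


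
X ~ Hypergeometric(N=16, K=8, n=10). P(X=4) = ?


P(X=4) = C(8,4)*C(8,6) / C(16,10)
= 70*28 / 8008
= 1960/8008 = 35/143

35/143


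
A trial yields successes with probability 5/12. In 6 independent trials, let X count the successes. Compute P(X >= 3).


P(X>=3) = P(X=3) + P(X=4) + P(X=5) + P(X=6)
= 214375/746496 + 153125/995328 + 21875/497664 + 15625/2985984
= 731875/1492992

731875/1492992


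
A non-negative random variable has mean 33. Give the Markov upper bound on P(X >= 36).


Markov: P(X >= a) <= E[X]/a
P(X >= 36) <= 33/36 = 11/12

11/12


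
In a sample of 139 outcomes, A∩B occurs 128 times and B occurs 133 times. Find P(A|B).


P(A|B) = P(A∩B)/P(B) = (128/139)/(133/139) = 128/133

128/133


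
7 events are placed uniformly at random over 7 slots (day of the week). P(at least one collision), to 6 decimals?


P(all different) = prod((7-i)/7 for i=0..6) = 0.006120
P(at least one match) = 1 - 0.006120 = 0.993880

0.993880


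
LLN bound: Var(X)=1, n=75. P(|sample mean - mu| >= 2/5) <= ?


Var(Xbar) = Var(X)/n = 1/75
Chebyshev: P(|Xbar-mu| >= 2/5) <= Var(Xbar)/(2/5)^2 = (1/75)/(4/25) = 1/12

1/12


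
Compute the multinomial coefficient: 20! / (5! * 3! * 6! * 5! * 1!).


20! = 2432902008176640000
Denominator: 5!=120 * 3!=6 * 6!=720 * 5!=120 * 1!=1
Coefficient = 2432902008176640000 / 62208000 = 39109150080

39109150080


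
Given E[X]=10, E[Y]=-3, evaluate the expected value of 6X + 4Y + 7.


E[6X + 4Y + 7] = 6*E[X] + 4*E[Y] + 7
= (6)*(10) + (4)*(-3) + (7)
= 60 - 12 + 7 = 55

55


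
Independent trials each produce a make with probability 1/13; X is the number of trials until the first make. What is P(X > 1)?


P(X > 1) = P(first 1 trials all fail) = (1-p)^1 = (12/13)^1 = 12/13

12/13


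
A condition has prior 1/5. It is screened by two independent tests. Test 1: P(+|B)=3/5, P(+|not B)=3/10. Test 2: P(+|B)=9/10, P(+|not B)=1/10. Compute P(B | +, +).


After test 1: P(+) = 3/5*1/5 + 3/10*4/5 = 9/25
P(B|+) = (3/25)/(9/25) = 1/3
After test 2 (use post1 as new prior): P(+) = 9/10*1/3 + 1/10*2/3 = 11/30
P(B|+,+) = (3/10)/(11/30) = 9/11

9/11


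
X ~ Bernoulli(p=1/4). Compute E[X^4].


For Bernoulli: X in {0,1}
E[X^4] = 0^4*(1-1/4) + 1^4*1/4 = 1/4

1/4


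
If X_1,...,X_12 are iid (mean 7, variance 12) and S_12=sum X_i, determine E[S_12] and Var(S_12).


E[S_n] = n*mu = 12*7 = 84
Var(S_n) = n*sigma^2 = 12*12 = 144

E[S_12]=84, Var(S_12)=144


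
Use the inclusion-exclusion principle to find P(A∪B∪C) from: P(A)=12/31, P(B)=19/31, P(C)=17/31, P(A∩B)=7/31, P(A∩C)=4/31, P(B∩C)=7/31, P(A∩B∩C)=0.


P(A∪B∪C) = P(A)+P(B)+P(C) - P(AB)-P(AC)-P(BC) + P(ABC)
= 12/31+19/31+17/31 - 7/31-4/31-7/31 + 0
= 30/31

30/31


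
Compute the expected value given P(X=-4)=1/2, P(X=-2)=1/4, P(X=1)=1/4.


E[X] = sum(x * P(x))
= -4*1/2 - 2*1/4 + 1*1/4
= -9/4

-9/4


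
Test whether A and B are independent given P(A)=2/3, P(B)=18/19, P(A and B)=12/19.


P(A)*P(B) = 2/3*18/19 = 12/19
P(A∩B) = 12/19, which equals P(A)P(B), so independent

Yes, A and B are independent


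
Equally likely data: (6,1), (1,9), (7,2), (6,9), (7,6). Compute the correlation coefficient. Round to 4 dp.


Cov(X,Y) = -4.1600, Var(X) = 5.0400, Var(Y) = 11.4400
rho = Cov/(sqrt(VarX)*sqrt(VarY)) = -0.5479

-0.5479


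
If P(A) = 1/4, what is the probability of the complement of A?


P(A') = 1 - P(A) = 1 - 1/4 = 3/4

3/4


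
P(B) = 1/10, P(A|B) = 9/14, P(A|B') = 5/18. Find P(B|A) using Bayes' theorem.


P(A) = P(A|B)P(B) + P(A|B')P(B') = 9/14*1/10 + 5/18*9/10 = 11/35
P(B|A) = P(A|B)P(B)/P(A) = (9/140)/(11/35) = 9/44

9/44


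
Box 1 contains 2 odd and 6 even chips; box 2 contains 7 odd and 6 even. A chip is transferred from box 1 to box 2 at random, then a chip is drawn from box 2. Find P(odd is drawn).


P(transfer odd) = 2/8 = 1/4; P(transfer even) = 3/4
If odd transferred: Urn II has 8 odd of 14, so P(odd|odd moved) = 4/7
If even transferred: Urn II has 7 odd of 14, so P(odd|even moved) = 1/2
By total probability: P(odd) = 1/4*4/7 + 3/4*1/2 = 29/56

29/56


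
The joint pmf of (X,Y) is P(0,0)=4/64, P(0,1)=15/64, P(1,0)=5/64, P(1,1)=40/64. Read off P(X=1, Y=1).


Read from table: P(X=1, Y=1) = 40/64 = 5/8

5/8


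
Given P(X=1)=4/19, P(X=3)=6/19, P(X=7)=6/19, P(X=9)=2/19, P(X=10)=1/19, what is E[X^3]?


E[X^3] = sum(g(x)*P(x))
= 1*4/19 + 27*6/19 + 343*6/19 + 729*2/19 + 1000*1/19
= 4682/19

4682/19


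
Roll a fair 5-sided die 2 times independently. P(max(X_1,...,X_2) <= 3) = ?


P(max <= 3) = P(all X_i <= 3) = (P(X_1 <= 3))^2
= (3/5)^2 = 9/25

9/25


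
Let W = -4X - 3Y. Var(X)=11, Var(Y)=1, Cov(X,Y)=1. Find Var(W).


Var(-4X - 3Y) = (-4)^2*Var(X) + (-3)^2*Var(Y) + 2*(-4)*(-3)*Cov(X,Y)
= 16*11 + 9*1 + 24*1
= 176 + 9 + 24 = 209

209


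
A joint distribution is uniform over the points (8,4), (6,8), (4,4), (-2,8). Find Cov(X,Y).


E[X]=4, E[Y]=6, E[XY]=20
Cov(X,Y) = E[XY] - E[X]E[Y] = 20 - 4*6 = -4

-4


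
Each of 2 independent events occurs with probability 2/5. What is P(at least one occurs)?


P(at least one) = 1 - P(none)
P(none) = (1 - 2/5)^2 = (3/5)^2 = 9/25
P(at least one) = 1 - 9/25 = 16/25

16/25


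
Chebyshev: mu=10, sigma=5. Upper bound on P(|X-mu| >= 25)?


k = 25/5 = 5
Chebyshev: P(|X-mu| >= k*sigma) <= 1/k^2 = 1/5^2 = 1/25

1/25


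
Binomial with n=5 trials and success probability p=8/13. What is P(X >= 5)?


P(X>=5) = P(X=5)
= 32768/371293
= 32768/371293

32768/371293


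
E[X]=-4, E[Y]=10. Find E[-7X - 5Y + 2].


E[-7X - 5Y + 2] = -7*E[X] - 5*E[Y] + 2
= (-7)*(-4) + (-5)*(10) + (2)
= 28 - 50 + 2 = -20

-20


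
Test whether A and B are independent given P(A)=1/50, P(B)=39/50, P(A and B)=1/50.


P(A)*P(B) = 1/50*39/50 = 39/2500
P(A∩B) = 1/50 != 39/2500, so not independent

No, A and B are not independent


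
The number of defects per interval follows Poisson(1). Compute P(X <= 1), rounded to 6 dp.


P(X<=1) = e^(-1)*1^0/0! + e^(-1)*1^1/1!
≈ 0.3678794412 + 0.3678794412
= 0.7357588824
≈ 0.735759

0.735759


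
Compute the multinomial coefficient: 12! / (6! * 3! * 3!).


12! = 479001600
Denominator: 6!=720 * 3!=6 * 3!=6
Coefficient = 479001600 / 25920 = 18480

18480


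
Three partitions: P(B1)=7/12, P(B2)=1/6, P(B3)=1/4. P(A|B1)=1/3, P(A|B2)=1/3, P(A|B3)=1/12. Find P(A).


P(A) = P(A|B1)P(B1) + P(A|B2)P(B2) + P(A|B3)P(B3)
= 1/3*7/12 + 1/3*1/6 + 1/12*1/4
= 7/36 + 1/18 + 1/48 = 13/48

13/48


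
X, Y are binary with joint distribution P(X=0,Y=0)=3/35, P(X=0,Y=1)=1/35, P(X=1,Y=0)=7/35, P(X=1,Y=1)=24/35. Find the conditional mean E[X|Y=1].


P(Y=1) = 25/35
E[X|Y=1] = (0*1 + 1*24)/25 = 24/25

24/25


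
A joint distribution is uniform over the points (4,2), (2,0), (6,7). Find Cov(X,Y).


E[X]=4, E[Y]=3, E[XY]=50/3
Cov(X,Y) = E[XY] - E[X]E[Y] = 50/3 - 4*3 = 14/3

14/3


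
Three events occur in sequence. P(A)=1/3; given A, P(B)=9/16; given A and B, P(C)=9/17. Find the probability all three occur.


P(A∩B∩C) = P(A) * P(B|A) * P(C|A∩B)
= 1/3 * 9/16 * 9/17
= 3/16 * 9/17 = 27/272

27/272


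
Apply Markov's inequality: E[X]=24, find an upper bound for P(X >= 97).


Markov: P(X >= a) <= E[X]/a
P(X >= 97) <= 24/97

24/97


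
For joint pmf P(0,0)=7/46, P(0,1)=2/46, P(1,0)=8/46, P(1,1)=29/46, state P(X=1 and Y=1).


Read from table: P(X=1, Y=1) = 29/46

29/46


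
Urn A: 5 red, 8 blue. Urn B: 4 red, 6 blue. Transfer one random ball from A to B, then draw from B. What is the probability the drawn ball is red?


P(transfer red) = 5/13; P(transfer blue) = 8/13
If red transferred: Urn II has 5 red of 11, so P(red|red moved) = 5/11
If blue transferred: Urn II has 4 red of 11, so P(red|blue moved) = 4/11
By total probability: P(red) = 5/13*5/11 + 8/13*4/11 = 57/143

57/143


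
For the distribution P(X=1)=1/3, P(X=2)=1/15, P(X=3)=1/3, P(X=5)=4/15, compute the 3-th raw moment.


E[X^3] = sum(x^3 * P(x))
= 1*1/3 + 8*1/15 + 27*1/3 + 125*4/15
= 216/5

216/5


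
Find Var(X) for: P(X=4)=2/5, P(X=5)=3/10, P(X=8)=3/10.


E[X] = 11/2, E[X^2] = 331/10
Var(X) = E[X^2] - (E[X])^2 = 331/10 - (11/2)^2 = 57/20

57/20


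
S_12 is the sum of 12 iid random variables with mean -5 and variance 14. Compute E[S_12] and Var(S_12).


E[S_n] = n*mu = 12*-5 = -60
Var(S_n) = n*sigma^2 = 12*14 = 168

E[S_12]=-60, Var(S_12)=168


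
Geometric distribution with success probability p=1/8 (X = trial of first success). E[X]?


For geometric (trials until first success), E[X] = 1/p = 1/(1/8) = 8

8


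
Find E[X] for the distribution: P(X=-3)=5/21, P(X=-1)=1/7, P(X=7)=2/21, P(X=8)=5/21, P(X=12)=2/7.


E[X] = sum(x * P(x))
= -3*5/21 - 1*1/7 + 7*2/21 + 8*5/21 + 12*2/7
= 36/7

36/7


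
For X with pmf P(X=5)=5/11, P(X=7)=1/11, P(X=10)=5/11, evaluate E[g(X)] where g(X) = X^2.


E[X^2] = sum(g(x)*P(x))
= 25*5/11 + 49*1/11 + 100*5/11
= 674/11

674/11


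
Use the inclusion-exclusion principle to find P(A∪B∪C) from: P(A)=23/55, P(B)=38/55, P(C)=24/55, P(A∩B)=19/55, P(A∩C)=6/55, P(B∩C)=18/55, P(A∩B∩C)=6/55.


P(A∪B∪C) = P(A)+P(B)+P(C) - P(AB)-P(AC)-P(BC) + P(ABC)
= 23/55+38/55+24/55 - 19/55-6/55-18/55 + 6/55
= 48/55

48/55


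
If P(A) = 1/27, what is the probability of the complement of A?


P(A') = 1 - P(A) = 1 - 1/27 = 26/27

26/27


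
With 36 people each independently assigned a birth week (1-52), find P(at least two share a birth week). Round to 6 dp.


P(all different) = prod((52-i)/52 for i=0..35) = 0.000000
P(at least one match) = 1 - 0.000000 = 1.000000

1.000000


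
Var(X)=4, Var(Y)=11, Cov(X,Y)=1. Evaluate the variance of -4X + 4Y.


Var(-4X + 4Y) = (-4)^2*Var(X) + 4^2*Var(Y) + 2*(-4)*4*Cov(X,Y)
= 16*4 + 16*11 - 32*1
= 64 + 176 - 32 = 208

208


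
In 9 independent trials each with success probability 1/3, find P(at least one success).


P(at least one) = 1 - P(none)
P(none) = (1 - 1/3)^9 = (2/3)^9 = 512/19683
P(at least one) = 1 - 512/19683 = 19171/19683

19171/19683


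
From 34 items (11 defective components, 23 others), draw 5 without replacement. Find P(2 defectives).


P(X=2) = C(11,2)*C(23,3) / C(34,5)
= 55*1771 / 278256
= 97405/278256 = 8855/25296

8855/25296


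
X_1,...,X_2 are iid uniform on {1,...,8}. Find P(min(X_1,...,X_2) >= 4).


P(min >= 4) = P(all X_i >= 4) = (P(X_1 >= 4))^2
= (5/8)^2 = 25/64

25/64


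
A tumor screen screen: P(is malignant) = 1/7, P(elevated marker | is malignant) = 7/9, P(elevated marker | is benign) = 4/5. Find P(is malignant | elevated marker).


P(A) = P(A|B)P(B) + P(A|B')P(B') = 7/9*1/7 + 4/5*6/7 = 251/315
P(B|A) = P(A|B)P(B)/P(A) = (1/9)/(251/315) = 35/251

35/251


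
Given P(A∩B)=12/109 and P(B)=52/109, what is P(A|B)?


P(A|B) = P(A∩B)/P(B) = (12/109)/(52/109) = 12/52 = 3/13

3/13


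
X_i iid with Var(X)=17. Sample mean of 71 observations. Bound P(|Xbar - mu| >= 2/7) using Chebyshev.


Var(Xbar) = Var(X)/n = 17/71
Chebyshev: P(|Xbar-mu| >= 2/7) <= Var(Xbar)/(2/7)^2 = (17/71)/(4/49) = 833/284
Bound exceeds 1, so trivial bound: 1

1


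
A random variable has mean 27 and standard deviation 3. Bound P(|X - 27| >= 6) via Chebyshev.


k = 6/3 = 2
Chebyshev: P(|X-mu| >= k*sigma) <= 1/k^2 = 1/2^2 = 1/4

1/4


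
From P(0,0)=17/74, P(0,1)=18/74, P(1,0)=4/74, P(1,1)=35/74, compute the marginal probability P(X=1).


P(X=1) = P(1,0)+P(1,1) = 4/74 + 35/74 = 39/74

39/74


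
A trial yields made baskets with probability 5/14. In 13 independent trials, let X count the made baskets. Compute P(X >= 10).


P(X>=10) = P(X=10) + P(X=11) + P(X=12) + P(X=13)
= 1018037109375/396857386627072 + 154248046875/396857386627072 + 28564453125/793714773254144 + 1220703125/793714773254144
= 1187177734375/396857386627072

1187177734375/396857386627072


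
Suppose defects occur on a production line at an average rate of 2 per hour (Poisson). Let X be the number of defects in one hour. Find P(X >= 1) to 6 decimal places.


P(X>=1) = 1 - P(X<=0) = 1 - (e^(-2)*2^0/0!)
≈ 1 - 0.1353352832 = 0.8646647168
≈ 0.864665

0.864665


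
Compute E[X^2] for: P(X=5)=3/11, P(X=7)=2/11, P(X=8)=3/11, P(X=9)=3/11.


E[X^2] = sum(x^2 * P(x))
= 25*3/11 + 49*2/11 + 64*3/11 + 81*3/11
= 608/11

608/11


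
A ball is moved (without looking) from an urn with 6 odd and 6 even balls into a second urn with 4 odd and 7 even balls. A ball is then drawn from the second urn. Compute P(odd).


P(transfer odd) = 6/12 = 1/2; P(transfer even) = 1/2
If odd transferred: Urn II has 5 odd of 12, so P(odd|odd moved) = 5/12
If even transferred: Urn II has 4 odd of 12, so P(odd|even moved) = 1/3
By total probability: P(odd) = 1/2*5/12 + 1/2*1/3 = 3/8

3/8


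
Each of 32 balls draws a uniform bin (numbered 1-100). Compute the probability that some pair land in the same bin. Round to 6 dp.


P(all different) = prod((100-i)/100 for i=0..31) = 0.003763
P(at least one match) = 1 - 0.003763 = 0.996237

0.996237


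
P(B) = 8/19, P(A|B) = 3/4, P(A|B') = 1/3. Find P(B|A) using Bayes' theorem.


P(A) = P(A|B)P(B) + P(A|B')P(B') = 3/4*8/19 + 1/3*11/19 = 29/57
P(B|A) = P(A|B)P(B)/P(A) = (6/19)/(29/57) = 18/29

18/29


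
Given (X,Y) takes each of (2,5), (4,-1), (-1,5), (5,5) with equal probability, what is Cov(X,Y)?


E[X]=5/2, E[Y]=7/2, E[XY]=13/2
Cov(X,Y) = E[XY] - E[X]E[Y] = 13/2 - 5/2*7/2 = -9/4

-9/4


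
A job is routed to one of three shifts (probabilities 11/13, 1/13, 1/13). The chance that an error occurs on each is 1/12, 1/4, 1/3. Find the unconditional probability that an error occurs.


P(A) = P(A|B1)P(B1) + P(A|B2)P(B2) + P(A|B3)P(B3)
= 1/12*11/13 + 1/4*1/13 + 1/3*1/13
= 11/156 + 1/52 + 1/39 = 3/26

3/26


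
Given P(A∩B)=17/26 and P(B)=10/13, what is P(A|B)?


P(A|B) = P(A∩B)/P(B) = (17/26)/(20/26) = 17/20

17/20


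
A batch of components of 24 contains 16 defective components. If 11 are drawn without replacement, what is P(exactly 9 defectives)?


P(X=9) = C(16,9)*C(8,2) / C(24,11)
= 11440*28 / 2496144
= 320320/2496144 = 2860/22287

2860/22287
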